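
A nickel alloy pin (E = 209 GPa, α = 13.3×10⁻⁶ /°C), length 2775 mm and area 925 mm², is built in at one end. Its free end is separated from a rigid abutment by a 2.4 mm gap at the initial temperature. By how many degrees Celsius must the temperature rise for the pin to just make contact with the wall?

ΔT ≈ 65 °C

Contact occurs when the free expansion equals the gap: αΔT L = 2.4 mm.
So ΔT = g/(αL) = 2.4/(13.3×10⁻⁶ × 2775) = 65.03 °C.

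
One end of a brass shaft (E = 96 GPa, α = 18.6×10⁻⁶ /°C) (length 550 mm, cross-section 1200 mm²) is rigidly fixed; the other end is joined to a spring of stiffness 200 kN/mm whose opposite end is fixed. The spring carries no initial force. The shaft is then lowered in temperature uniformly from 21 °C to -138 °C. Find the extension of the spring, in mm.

δ ≈ 0.832 mm

The unrestrained thermal change is αΔT L = 18.6×10⁻⁶ × 159 × 550 = 1.627 mm.
Let P be the tensile force in the spring. The shaft extends elastically by PL/(AE) and the spring stretches by P/k; together these equal δ_free.
P [ L/(AE) + 1/k ] = δ_free → P [ 550/(1200×96×10³) + 1/(200×10³) ] = 1.627.
P = 1.627 / 9.774×10⁻⁶ = 166400 N.
Spring extension = P/k = 166400/(200×10³) = 0.8321 mm.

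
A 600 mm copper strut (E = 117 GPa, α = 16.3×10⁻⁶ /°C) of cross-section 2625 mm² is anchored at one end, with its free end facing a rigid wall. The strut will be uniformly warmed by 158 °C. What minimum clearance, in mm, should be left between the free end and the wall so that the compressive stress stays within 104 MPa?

g ≈ 1.01 mm

With no wall the strut would lengthen by αΔT L = 16.3×10⁻⁶ × 158 × 600 = 1.545 mm.
At the allowable stress the elastic shortening the wall may impose is σL/E = 104 × 600 / (117×10³) = 0.5333 mm.
So the gap has to take up the difference, g_min = δ_free − σL/E = 1.545 − 0.5333 = 1.012 mm.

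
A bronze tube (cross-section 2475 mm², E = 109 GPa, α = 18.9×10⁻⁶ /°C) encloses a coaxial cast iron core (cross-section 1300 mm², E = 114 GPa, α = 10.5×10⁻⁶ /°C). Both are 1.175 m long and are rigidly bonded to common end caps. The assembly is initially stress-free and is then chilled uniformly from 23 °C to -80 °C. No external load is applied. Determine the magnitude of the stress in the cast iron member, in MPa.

σ ≈ 63.7 MPa (compressive)

The bronze has the larger α, so on cooling it would change length more than the cast iron if both were free. The rigid plates force a common final length, so the bronze is put into tension and the cast iron into compression, with equal and opposite forces P (no external load).
Equating the net (thermal + elastic) strains gives |α₁ − α₂|·ΔT = P·[1/(A₁E₁) + 1/(A₂E₂)].
|α₁ − α₂|·ΔT = 8.4×10⁻⁶ × 103 = 0.0008652.
1/(A₁E₁) + 1/(A₂E₂) = 1/(2475×109×10³) + 1/(1300×114×10³) = 1.045×10⁻⁸ N⁻¹.
P = 0.0008652 / 1.045×10⁻⁸ = 82760 N = 82.76 kN.
σ_{cast iron} = P/A₂ = 82760/1300 = 63.66 MPa, compressive.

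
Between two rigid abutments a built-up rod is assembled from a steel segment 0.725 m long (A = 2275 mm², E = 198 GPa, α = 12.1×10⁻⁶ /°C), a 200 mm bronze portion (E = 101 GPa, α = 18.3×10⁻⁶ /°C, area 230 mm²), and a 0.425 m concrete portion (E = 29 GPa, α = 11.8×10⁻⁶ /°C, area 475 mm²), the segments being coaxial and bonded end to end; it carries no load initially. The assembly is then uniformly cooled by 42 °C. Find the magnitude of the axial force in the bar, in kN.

P ≈ 17.8 kN (tensile)

Free thermal contraction of the whole bar: Σ αᵢΔT Lᵢ = 12.1×10⁻⁶×42×725 + 18.3×10⁻⁶×42×200 + 11.8×10⁻⁶×42×425 = 0.7328 mm.
The walls prevent any net length change, so an axial force P (same in every segment) develops. Compatibility: P · Σ Lᵢ/(AᵢEᵢ) = δ_free.
Σ Lᵢ/(AᵢEᵢ) = 725/(2275×198×10³) + 200/(230×101×10³) + 425/(475×29×10³) = 4.107×10⁻⁵ mm/N.
So P = 0.7328 / 4.107×10⁻⁵ = 17.84 kN, tensile.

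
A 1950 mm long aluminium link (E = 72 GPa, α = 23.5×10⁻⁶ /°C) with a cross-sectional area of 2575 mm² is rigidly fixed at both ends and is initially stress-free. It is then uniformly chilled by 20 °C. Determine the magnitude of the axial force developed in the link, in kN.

P ≈ 87.1 kN (tensile)

The ends cannot move, so σ = EαΔT = 72×10³ × 23.5×10⁻⁶ × 20 = 33.84 MPa.
P = AEαΔT = 2575 × 72×10³ × 23.5×10⁻⁶ × 20 = 87.14 kN (tensile).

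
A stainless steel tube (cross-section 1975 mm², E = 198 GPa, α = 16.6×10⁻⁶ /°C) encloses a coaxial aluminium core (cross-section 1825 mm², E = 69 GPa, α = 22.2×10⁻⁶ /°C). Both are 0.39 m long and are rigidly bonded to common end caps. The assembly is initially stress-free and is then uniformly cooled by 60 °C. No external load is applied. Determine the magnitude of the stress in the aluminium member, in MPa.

Both members must finish at the same length. With the larger α, the aluminium tends to over-contract; the plates restrain it, putting the aluminium in tension and the stainless steel in compression. With no external load the two internal forces are equal and opposite, magnitude P.
Compatibility of the two members (thermal + elastic change equal): (α₁ − α₂)ΔT = P·[1/(A₁E₁) + 1/(A₂E₂)].
|α₁ − α₂|·ΔT = 5.6×10⁻⁶ × 60 = 0.000336.
1/(A₁E₁) + 1/(A₂E₂) = 1/(1975×198×10³) + 1/(1825×69×10³) = 1.05×10⁻⁸ N⁻¹.
P = 0.000336 / 1.05×10⁻⁸ = 32000 N = 32 kN.
σ_{aluminium} = P/A₂ = 32000/1825 = 17.54 MPa, tensile.

σ ≈ 17.5 MPa (tensile)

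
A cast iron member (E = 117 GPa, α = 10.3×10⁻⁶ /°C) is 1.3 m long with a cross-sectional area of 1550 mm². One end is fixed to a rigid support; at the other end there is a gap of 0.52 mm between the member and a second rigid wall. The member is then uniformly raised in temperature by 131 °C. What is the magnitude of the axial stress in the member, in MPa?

σ ≈ 111 MPa (compressive)

If the wall were absent the member would grow by αΔT L = 10.3×10⁻⁶ × 131 × 1300 = 1.754 mm.
After closing the 0.52 mm clearance, 1.754 − 0.52 = 1.234 mm of expansion remains to be suppressed by the wall.
That suppressed elongation corresponds to σ = E·Δ/L = 117×10³ × 1.234/1300 = 111.1 MPa.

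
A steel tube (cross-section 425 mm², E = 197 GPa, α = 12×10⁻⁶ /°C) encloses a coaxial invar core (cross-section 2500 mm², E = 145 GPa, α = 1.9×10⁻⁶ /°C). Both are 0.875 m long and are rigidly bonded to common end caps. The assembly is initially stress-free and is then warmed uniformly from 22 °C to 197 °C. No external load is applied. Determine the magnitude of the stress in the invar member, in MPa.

Both members must finish at the same length. With the larger α, the steel tends to over-expand; the plates restrain it, putting the steel in compression and the invar in tension. With no external load the two internal forces are equal and opposite, magnitude P.
Setting the final lengths equal and cancelling L: (α₁ − α₂)ΔT = P/(A₁E₁) + P/(A₂E₂).
|α₁ − α₂|·ΔT = 10.1×10⁻⁶ × 175 = 0.001767.
1/(A₁E₁) + 1/(A₂E₂) = 1/(425×197×10³) + 1/(2500×145×10³) = 1.47×10⁻⁸ N⁻¹.
So P = 0.001767 / 1.47×10⁻⁸ = 120.2 kN.
σ_{invar} = P/A₂ = 120200/2500 = 48.09 MPa, tensile.

σ ≈ 48.1 MPa (tensile)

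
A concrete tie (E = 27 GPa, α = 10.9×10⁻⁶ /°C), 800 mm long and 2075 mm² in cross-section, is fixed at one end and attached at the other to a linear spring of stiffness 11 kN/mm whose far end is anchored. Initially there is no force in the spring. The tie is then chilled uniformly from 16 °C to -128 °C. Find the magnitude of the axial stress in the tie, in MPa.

The unrestrained thermal change is αΔT L = 10.9×10⁻⁶ × 144 × 800 = 1.256 mm.
With a force P in the spring, the elastic change of the tie is PL/(AE) and that of the spring is P/k; compatibility requires their sum to equal δ_free.
P [ L/(AE) + 1/k ] = δ_free → P [ 800/(2075×27×10³) + 1/(11×10³) ] = 1.256.
P = 1.256 / 0.0001052 = 11940 N.
σ = P/A = 11940/2075 = 5.753 MPa.

σ ≈ 5.75 MPa (tensile)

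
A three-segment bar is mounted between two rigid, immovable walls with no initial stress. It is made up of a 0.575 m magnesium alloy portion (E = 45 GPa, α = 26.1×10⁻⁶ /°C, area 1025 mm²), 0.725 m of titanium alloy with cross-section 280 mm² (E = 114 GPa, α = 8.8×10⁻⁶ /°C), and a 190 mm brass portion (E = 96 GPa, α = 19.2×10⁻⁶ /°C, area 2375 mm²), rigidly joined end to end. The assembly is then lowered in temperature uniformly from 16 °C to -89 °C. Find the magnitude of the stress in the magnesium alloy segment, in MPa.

σ ≈ 71.2 MPa (tensile)

If the supports were absent, the total length change would be Σ αᵢΔT Lᵢ = 26.1×10⁻⁶×105×575 + 8.8×10⁻⁶×105×725 + 19.2×10⁻⁶×105×190 = 2.629 mm.
The rigid supports impose zero overall length change; the single axial force P common to all segments must satisfy P Σ Lᵢ/(AᵢEᵢ) = δ_free.
The series flexibility is Σ Lᵢ/(AᵢEᵢ) = 575/(1025×45×10³) + 725/(280×114×10³) + 190/(2375×96×10³) = 3.601×10⁻⁵ mm/N.
P = 2.629 / 3.601×10⁻⁵ = 72990 N = 72.99 kN, tensile.
σ_{magnesium alloy} = P / A = 72990 / 1025 = 71.21 MPa.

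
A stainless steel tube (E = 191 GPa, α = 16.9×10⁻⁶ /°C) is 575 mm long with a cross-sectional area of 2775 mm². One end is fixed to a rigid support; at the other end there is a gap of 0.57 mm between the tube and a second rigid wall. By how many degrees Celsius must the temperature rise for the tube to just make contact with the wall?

The gap closes when αΔT L = 0.57 mm, since the tube is still unstressed at that instant.
So ΔT = g/(αL) = 0.57/(16.9×10⁻⁶ × 575) = 58.66 °C.

ΔT ≈ 58.7 °C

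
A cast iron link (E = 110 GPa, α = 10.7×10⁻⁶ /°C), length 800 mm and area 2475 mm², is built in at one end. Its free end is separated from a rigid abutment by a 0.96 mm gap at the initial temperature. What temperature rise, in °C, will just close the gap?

ΔT ≈ 112 °C

The gap closes when αΔT L = 0.96 mm, since the link is still unstressed at that instant.
So ΔT = g/(αL) = 0.96/(10.7×10⁻⁶ × 800) = 112.1 °C.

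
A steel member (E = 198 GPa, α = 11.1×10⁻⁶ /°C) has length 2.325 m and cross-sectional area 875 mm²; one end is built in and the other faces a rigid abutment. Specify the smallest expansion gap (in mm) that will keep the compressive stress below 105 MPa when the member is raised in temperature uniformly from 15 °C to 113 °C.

g ≈ 1.3 mm

With no wall the member would lengthen by αΔT L = 11.1×10⁻⁶ × 98 × 2325 = 2.529 mm.
At the allowable stress the elastic shortening the wall may impose is σL/E = 105 × 2325 / (198×10³) = 1.233 mm.
The gap must absorb the remainder: g_min = 2.529 − 1.233 = 1.296 mm.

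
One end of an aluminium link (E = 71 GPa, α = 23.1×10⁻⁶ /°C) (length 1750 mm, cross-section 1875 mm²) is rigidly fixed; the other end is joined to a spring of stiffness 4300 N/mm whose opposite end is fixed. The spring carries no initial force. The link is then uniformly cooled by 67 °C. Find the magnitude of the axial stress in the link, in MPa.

The unrestrained thermal change is αΔT L = 23.1×10⁻⁶ × 67 × 1750 = 2.708 mm.
Let P be the tensile force in the spring. The link extends elastically by PL/(AE) and the spring stretches by P/k; together these equal δ_free.
P [ L/(AE) + 1/k ] = δ_free → P [ 1750/(1875×71×10³) + 1/(4300) ] = 2.708.
P = 2.708 / 0.0002457 = 11020 N.
σ = P/A = 11020/1875 = 5.879 MPa.

σ ≈ 5.88 MPa (tensile)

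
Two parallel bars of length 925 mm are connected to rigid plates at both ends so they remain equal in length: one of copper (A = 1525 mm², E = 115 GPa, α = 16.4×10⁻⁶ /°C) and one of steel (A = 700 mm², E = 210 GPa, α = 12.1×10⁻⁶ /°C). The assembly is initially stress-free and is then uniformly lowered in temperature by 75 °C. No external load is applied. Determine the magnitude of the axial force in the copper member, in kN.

P ≈ 25.8 kN (tensile in the copper)

The copper has the larger α, so on cooling it would change length more than the steel if both were free. The rigid plates force a common final length, so the copper is put into tension and the steel into compression, with equal and opposite forces P (no external load).
Compatibility of the two members (thermal + elastic change equal): (α₁ − α₂)ΔT = P·[1/(A₁E₁) + 1/(A₂E₂)].
|α₁ − α₂|·ΔT = 4.3×10⁻⁶ × 75 = 0.0003225.
1/(A₁E₁) + 1/(A₂E₂) = 1/(1525×115×10³) + 1/(700×210×10³) = 1.25×10⁻⁸ N⁻¹.
So P = 0.0003225 / 1.25×10⁻⁸ = 25.79 kN.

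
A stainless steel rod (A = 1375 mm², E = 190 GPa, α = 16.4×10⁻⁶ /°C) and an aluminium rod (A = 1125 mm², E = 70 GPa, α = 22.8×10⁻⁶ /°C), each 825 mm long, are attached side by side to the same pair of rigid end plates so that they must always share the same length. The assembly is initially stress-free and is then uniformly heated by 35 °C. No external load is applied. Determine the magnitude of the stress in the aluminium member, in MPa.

The aluminium has the larger α, so on heating it would change length more than the stainless steel if both were free. The rigid plates force a common final length, so the aluminium is put into compression and the stainless steel into tension, with equal and opposite forces P (no external load).
Equating the net (thermal + elastic) strains gives |α₁ − α₂|·ΔT = P·[1/(A₁E₁) + 1/(A₂E₂)].
|α₁ − α₂|·ΔT = 6.4×10⁻⁶ × 35 = 0.000224.
1/(A₁E₁) + 1/(A₂E₂) = 1/(1375×190×10³) + 1/(1125×70×10³) = 1.653×10⁻⁸ N⁻¹.
P = 0.000224 / 1.653×10⁻⁸ = 13550 N = 13.55 kN.
σ_{aluminium} = P/A₂ = 13550/1125 = 12.05 MPa, compressive.

σ ≈ 12 MPa (compressive)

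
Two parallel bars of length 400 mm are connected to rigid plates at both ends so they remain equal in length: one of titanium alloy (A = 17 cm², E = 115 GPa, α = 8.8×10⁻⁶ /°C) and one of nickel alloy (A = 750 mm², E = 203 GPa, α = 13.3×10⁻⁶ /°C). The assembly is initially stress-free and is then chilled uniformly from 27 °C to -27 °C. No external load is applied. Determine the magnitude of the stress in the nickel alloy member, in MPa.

σ ≈ 27.7 MPa (tensile)

Both members must finish at the same length. With the larger α, the nickel alloy tends to over-contract; the plates restrain it, putting the nickel alloy in tension and the titanium alloy in compression. With no external load the two internal forces are equal and opposite, magnitude P.
Equating the net (thermal + elastic) strains gives |α₁ − α₂|·ΔT = P·[1/(A₁E₁) + 1/(A₂E₂)].
|α₁ − α₂|·ΔT = 4.5×10⁻⁶ × 54 = 0.000243.
1/(A₁E₁) + 1/(A₂E₂) = 1/(1700×115×10³) + 1/(750×203×10³) = 1.168×10⁻⁸ N⁻¹.
So P = 0.000243 / 1.168×10⁻⁸ = 20.8 kN.
σ_{nickel alloy} = P/A₂ = 20800/750 = 27.73 MPa, tensile.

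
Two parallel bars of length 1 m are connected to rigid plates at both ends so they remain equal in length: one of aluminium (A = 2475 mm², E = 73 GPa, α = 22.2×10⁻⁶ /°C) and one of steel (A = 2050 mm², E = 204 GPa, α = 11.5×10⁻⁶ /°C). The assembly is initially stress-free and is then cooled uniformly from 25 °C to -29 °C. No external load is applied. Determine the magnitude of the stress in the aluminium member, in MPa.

The aluminium has the larger α, so on cooling it would change length more than the steel if both were free. The rigid plates force a common final length, so the aluminium is put into tension and the steel into compression, with equal and opposite forces P (no external load).
Setting the final lengths equal and cancelling L: (α₁ − α₂)ΔT = P/(A₁E₁) + P/(A₂E₂).
|α₁ − α₂|·ΔT = 10.7×10⁻⁶ × 54 = 0.0005778.
1/(A₁E₁) + 1/(A₂E₂) = 1/(2475×73×10³) + 1/(2050×204×10³) = 7.926×10⁻⁹ N⁻¹.
P = 0.0005778 / 7.926×10⁻⁹ = 72900 N = 72.9 kN.
σ_{aluminium} = P/A₁ = 72900/2475 = 29.45 MPa, tensile.

σ ≈ 29.5 MPa (tensile)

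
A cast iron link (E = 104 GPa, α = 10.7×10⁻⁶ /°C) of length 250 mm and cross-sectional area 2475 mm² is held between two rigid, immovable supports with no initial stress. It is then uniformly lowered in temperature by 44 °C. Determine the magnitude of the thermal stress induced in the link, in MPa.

The supports are rigid, so the total axial strain is zero. The restrained thermal strain is ε = αΔT = 10.7×10⁻⁶ × 44 = 470.8×10⁻⁶.
The stress required to suppress this strain is σ = Eε = 104×10³ × 470.8×10⁻⁶ = 48.96 MPa, tensile since the link is trying to contract.

σ ≈ 49 MPa (tensile)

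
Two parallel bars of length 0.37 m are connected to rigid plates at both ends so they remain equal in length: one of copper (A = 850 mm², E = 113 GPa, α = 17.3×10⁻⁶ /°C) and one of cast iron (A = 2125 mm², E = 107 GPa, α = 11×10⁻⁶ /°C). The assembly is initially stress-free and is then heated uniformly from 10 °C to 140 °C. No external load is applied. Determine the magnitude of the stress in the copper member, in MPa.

σ ≈ 65.1 MPa (compressive)

The copper has the larger α, so on heating it would change length more than the cast iron if both were free. The rigid plates force a common final length, so the copper is put into compression and the cast iron into tension, with equal and opposite forces P (no external load).
Equating the net (thermal + elastic) strains gives |α₁ − α₂|·ΔT = P·[1/(A₁E₁) + 1/(A₂E₂)].
|α₁ − α₂|·ΔT = 6.3×10⁻⁶ × 130 = 0.000819.
1/(A₁E₁) + 1/(A₂E₂) = 1/(850×113×10³) + 1/(2125×107×10³) = 1.481×10⁻⁸ N⁻¹.
So P = 0.000819 / 1.481×10⁻⁸ = 55.3 kN.
σ_{copper} = P/A₁ = 55300/850 = 65.06 MPa, compressive.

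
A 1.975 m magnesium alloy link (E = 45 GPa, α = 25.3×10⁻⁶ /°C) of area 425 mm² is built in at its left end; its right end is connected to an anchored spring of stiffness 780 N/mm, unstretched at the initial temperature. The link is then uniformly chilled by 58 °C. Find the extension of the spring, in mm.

The unrestrained thermal change is αΔT L = 25.3×10⁻⁶ × 58 × 1975 = 2.898 mm.
Let P be the tensile force in the spring. The link extends elastically by PL/(AE) and the spring stretches by P/k; together these equal δ_free.
P [ L/(AE) + 1/k ] = δ_free → P [ 1975/(425×45×10³) + 1/(780) ] = 2.898.
P = 2.898 / 0.001385 = 2092 N.
Spring extension = P/k = 2092/(780) = 2.682 mm.

δ ≈ 2.68 mm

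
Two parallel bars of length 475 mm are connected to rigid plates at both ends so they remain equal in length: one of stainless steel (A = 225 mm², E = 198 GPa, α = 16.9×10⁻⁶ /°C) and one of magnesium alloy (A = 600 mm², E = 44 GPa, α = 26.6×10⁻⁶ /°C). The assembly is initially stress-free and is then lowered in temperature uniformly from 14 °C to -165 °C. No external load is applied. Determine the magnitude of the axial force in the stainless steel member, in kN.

The magnesium alloy has the larger α, so on cooling it would change length more than the stainless steel if both were free. The rigid plates force a common final length, so the magnesium alloy is put into tension and the stainless steel into compression, with equal and opposite forces P (no external load).
Compatibility of the two members (thermal + elastic change equal): (α₁ − α₂)ΔT = P·[1/(A₁E₁) + 1/(A₂E₂)].
|α₁ − α₂|·ΔT = 9.7×10⁻⁶ × 179 = 0.001736.
1/(A₁E₁) + 1/(A₂E₂) = 1/(225×198×10³) + 1/(600×44×10³) = 6.033×10⁻⁸ N⁻¹.
P = 0.001736 / 6.033×10⁻⁸ = 28780 N = 28.78 kN.

P ≈ 28.8 kN (compressive in the stainless steel)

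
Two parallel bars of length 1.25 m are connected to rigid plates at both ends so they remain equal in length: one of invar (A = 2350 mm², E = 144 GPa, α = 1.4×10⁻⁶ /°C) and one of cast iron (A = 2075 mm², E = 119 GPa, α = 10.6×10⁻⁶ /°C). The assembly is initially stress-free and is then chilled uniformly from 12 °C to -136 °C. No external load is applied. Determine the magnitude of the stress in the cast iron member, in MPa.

Both members must finish at the same length. With the larger α, the cast iron tends to over-contract; the plates restrain it, putting the cast iron in tension and the invar in compression. With no external load the two internal forces are equal and opposite, magnitude P.
Equating the net (thermal + elastic) strains gives |α₁ − α₂|·ΔT = P·[1/(A₁E₁) + 1/(A₂E₂)].
|α₁ − α₂|·ΔT = 9.2×10⁻⁶ × 148 = 0.001362.
1/(A₁E₁) + 1/(A₂E₂) = 1/(2350×144×10³) + 1/(2075×119×10³) = 7.005×10⁻⁹ N⁻¹.
P = 0.001362 / 7.005×10⁻⁹ = 194400 N = 194.4 kN.
σ_{cast iron} = P/A₂ = 194400/2075 = 93.68 MPa, tensile.

σ ≈ 93.7 MPa (tensile)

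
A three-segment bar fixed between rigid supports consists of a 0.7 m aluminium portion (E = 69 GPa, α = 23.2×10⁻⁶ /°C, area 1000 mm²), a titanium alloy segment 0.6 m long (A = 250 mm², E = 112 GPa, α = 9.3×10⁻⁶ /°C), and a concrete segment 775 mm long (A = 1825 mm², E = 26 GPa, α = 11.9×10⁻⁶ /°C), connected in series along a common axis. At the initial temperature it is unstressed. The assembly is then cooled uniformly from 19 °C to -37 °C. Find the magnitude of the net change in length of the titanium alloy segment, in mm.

|ΔL| ≈ 0.465 mm

With the walls removed the bar would change length by δ_free = Σ αᵢΔT Lᵢ = 23.2×10⁻⁶×56×700 + 9.3×10⁻⁶×56×600 + 11.9×10⁻⁶×56×775 = 1.738 mm.
Since the ends are fixed, an axial force P builds up, equal in every segment, with P · Σ Lᵢ/(AᵢEᵢ) = δ_free.
The series flexibility is Σ Lᵢ/(AᵢEᵢ) = 700/(1000×69×10³) + 600/(250×112×10³) + 775/(1825×26×10³) = 4.791×10⁻⁵ mm/N.
P = 1.738 / 4.791×10⁻⁵ = 36290 N = 36.29 kN, tensile.
For the titanium alloy segment, free thermal change = 9.3×10⁻⁶×56×600 = 0.3125 mm and elastic change from P = 36290×600/(250×112×10³) = 0.7776 mm; these oppose, so the net change is 0.465 mm (segment lengthens).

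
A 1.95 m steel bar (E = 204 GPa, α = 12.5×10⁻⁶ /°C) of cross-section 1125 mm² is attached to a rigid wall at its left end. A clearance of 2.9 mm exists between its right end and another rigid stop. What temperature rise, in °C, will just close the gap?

Contact occurs when the free expansion equals the gap: αΔT L = 2.9 mm.
So ΔT = g/(αL) = 2.9/(12.5×10⁻⁶ × 1950) = 119 °C.

ΔT ≈ 119 °C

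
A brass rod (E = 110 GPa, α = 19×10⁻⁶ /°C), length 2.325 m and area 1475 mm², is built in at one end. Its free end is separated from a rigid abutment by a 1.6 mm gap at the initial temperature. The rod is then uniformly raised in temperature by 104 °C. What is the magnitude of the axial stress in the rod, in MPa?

Free thermal elongation = αΔT L = 19×10⁻⁶ × 104 × 2325 = 4.594 mm.
After closing the 1.6 mm clearance, 4.594 − 1.6 = 2.994 mm of expansion remains to be suppressed by the wall.
So σ = E(δ_free − g)/L = 110×10³ × 2.994/2325 = 141.7 MPa.

σ ≈ 142 MPa (compressive)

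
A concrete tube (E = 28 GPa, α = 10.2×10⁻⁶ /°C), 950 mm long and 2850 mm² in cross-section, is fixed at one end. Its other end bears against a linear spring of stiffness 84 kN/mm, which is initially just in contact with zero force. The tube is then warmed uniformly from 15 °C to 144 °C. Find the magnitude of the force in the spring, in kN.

P ≈ 52.5 kN

The unrestrained thermal change is αΔT L = 10.2×10⁻⁶ × 129 × 950 = 1.25 mm.
With a force P in the spring, the elastic change of the tube is PL/(AE) and that of the spring is P/k; compatibility requires their sum to equal δ_free.
So P = δ_free / [L/(AE) + 1/k] = 1.25 / [ 950/(2850×28×10³) + 1/(84×10³) ].
P = 1.25 / 2.381×10⁻⁵ = 52500 N.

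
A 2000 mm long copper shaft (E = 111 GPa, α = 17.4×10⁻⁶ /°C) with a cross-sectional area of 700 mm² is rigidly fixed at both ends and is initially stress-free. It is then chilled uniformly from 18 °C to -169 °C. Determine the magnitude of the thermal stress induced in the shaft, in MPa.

The supports are rigid, so the total axial strain is zero. The restrained thermal strain is ε = αΔT = 17.4×10⁻⁶ × 187 = 3253.8×10⁻⁶.
Hence σ = E·αΔT = 111×10³ × 3253.8×10⁻⁶ = 361.2 MPa, tensile.

σ ≈ 361 MPa (tensile)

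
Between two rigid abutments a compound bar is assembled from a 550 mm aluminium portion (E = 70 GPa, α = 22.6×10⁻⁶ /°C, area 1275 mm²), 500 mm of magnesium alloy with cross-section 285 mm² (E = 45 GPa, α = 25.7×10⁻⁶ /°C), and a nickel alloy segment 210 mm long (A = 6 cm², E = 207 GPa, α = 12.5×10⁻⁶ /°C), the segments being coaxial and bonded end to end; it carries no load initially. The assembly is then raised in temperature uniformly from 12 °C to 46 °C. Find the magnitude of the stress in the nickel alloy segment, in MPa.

If the supports were absent, the total length change would be Σ αᵢΔT Lᵢ = 22.6×10⁻⁶×34×550 + 25.7×10⁻⁶×34×500 + 12.5×10⁻⁶×34×210 = 0.9488 mm.
The rigid supports impose zero overall length change; the single axial force P common to all segments must satisfy P Σ Lᵢ/(AᵢEᵢ) = δ_free.
The series flexibility is Σ Lᵢ/(AᵢEᵢ) = 550/(1275×70×10³) + 500/(285×45×10³) + 210/(600×207×10³) = 4.684×10⁻⁵ mm/N.
So P = 0.9488 / 4.684×10⁻⁵ = 20.26 kN, compressive.
σ_{nickel alloy} = P / A = 20260 / 600 = 33.76 MPa.

σ ≈ 33.8 MPa (compressive)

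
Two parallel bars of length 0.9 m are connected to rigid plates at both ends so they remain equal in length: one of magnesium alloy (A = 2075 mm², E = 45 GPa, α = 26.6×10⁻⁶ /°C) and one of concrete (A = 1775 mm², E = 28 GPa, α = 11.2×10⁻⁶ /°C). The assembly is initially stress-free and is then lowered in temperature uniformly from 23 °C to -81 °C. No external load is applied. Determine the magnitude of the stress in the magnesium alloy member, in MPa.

The magnesium alloy has the larger α, so on cooling it would change length more than the concrete if both were free. The rigid plates force a common final length, so the magnesium alloy is put into tension and the concrete into compression, with equal and opposite forces P (no external load).
Equating the net (thermal + elastic) strains gives |α₁ − α₂|·ΔT = P·[1/(A₁E₁) + 1/(A₂E₂)].
|α₁ − α₂|·ΔT = 15.4×10⁻⁶ × 104 = 0.001602.
1/(A₁E₁) + 1/(A₂E₂) = 1/(2075×45×10³) + 1/(1775×28×10³) = 3.083×10⁻⁸ N⁻¹.
P = 0.001602 / 3.083×10⁻⁸ = 51950 N = 51.95 kN.
σ_{magnesium alloy} = P/A₁ = 51950/2075 = 25.04 MPa, tensile.

σ ≈ 25 MPa (tensile)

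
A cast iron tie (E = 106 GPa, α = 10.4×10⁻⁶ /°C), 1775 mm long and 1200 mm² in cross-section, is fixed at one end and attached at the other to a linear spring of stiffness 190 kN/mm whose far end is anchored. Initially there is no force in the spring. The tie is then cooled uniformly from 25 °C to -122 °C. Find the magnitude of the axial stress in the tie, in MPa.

σ ≈ 118 MPa (tensile)

Free thermal contraction: δ_free = αΔT L = 10.4×10⁻⁶ × 147 × 1775 = 2.714 mm.
With a force P in the spring, the elastic change of the tie is PL/(AE) and that of the spring is P/k; compatibility requires their sum to equal δ_free.
P [ L/(AE) + 1/k ] = δ_free → P [ 1775/(1200×106×10³) + 1/(190×10³) ] = 2.714.
P = 2.714 / 1.922×10⁻⁵ = 141200 N.
σ = P/A = 141200/1200 = 117.7 MPa.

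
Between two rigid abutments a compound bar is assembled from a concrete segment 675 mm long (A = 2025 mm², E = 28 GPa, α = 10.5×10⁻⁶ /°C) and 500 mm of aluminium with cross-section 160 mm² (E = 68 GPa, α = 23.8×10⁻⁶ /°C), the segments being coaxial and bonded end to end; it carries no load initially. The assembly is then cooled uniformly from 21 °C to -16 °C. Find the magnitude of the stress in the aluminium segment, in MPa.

σ ≈ 75.9 MPa (tensile)

If the supports were absent, the total length change would be Σ αᵢΔT Lᵢ = 10.5×10⁻⁶×37×675 + 23.8×10⁻⁶×37×500 = 0.7025 mm.
The rigid supports impose zero overall length change; the single axial force P common to all segments must satisfy P Σ Lᵢ/(AᵢEᵢ) = δ_free.
The series flexibility is Σ Lᵢ/(AᵢEᵢ) = 675/(2025×28×10³) + 500/(160×68×10³) = 5.786×10⁻⁵ mm/N.
So P = 0.7025 / 5.786×10⁻⁵ = 12.14 kN, tensile.
σ_{aluminium} = P / A = 12140 / 160 = 75.89 MPa.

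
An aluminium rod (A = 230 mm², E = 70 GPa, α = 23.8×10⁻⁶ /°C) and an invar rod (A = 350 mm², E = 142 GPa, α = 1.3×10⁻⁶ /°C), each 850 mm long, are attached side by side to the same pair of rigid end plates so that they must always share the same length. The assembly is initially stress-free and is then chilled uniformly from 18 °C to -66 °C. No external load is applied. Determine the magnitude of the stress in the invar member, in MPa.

The aluminium has the larger α, so on cooling it would change length more than the invar if both were free. The rigid plates force a common final length, so the aluminium is put into tension and the invar into compression, with equal and opposite forces P (no external load).
Compatibility of the two members (thermal + elastic change equal): (α₁ − α₂)ΔT = P·[1/(A₁E₁) + 1/(A₂E₂)].
|α₁ − α₂|·ΔT = 22.5×10⁻⁶ × 84 = 0.00189.
1/(A₁E₁) + 1/(A₂E₂) = 1/(230×70×10³) + 1/(350×142×10³) = 8.223×10⁻⁸ N⁻¹.
So P = 0.00189 / 8.223×10⁻⁸ = 22.98 kN.
σ_{invar} = P/A₂ = 22980/350 = 65.67 MPa, compressive.

σ ≈ 65.7 MPa (compressive)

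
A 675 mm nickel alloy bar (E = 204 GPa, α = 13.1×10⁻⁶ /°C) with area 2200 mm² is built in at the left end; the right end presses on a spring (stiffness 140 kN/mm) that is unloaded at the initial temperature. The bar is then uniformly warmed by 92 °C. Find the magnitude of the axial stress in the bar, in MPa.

σ ≈ 42.8 MPa (compressive)

Free thermal expansion: δ_free = αΔT L = 13.1×10⁻⁶ × 92 × 675 = 0.8135 mm.
Let P be the compressive force at the spring. The bar shortens elastically by PL/(AE) and the spring compresses by P/k; together these equal δ_free.
P [ L/(AE) + 1/k ] = δ_free → P [ 675/(2200×204×10³) + 1/(140×10³) ] = 0.8135.
P = 0.8135 / 8.647×10⁻⁶ = 94080 N.
σ = P/A = 94080/2200 = 42.76 MPa.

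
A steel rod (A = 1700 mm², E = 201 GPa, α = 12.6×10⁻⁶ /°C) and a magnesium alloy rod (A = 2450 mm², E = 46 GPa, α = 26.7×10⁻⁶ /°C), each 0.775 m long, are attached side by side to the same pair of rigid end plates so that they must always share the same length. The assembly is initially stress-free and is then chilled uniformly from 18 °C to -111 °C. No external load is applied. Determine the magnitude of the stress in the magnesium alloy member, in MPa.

The magnesium alloy has the larger α, so on cooling it would change length more than the steel if both were free. The rigid plates force a common final length, so the magnesium alloy is put into tension and the steel into compression, with equal and opposite forces P (no external load).
Equating the net (thermal + elastic) strains gives |α₁ − α₂|·ΔT = P·[1/(A₁E₁) + 1/(A₂E₂)].
|α₁ − α₂|·ΔT = 14.1×10⁻⁶ × 129 = 0.001819.
1/(A₁E₁) + 1/(A₂E₂) = 1/(1700×201×10³) + 1/(2450×46×10³) = 1.18×10⁻⁸ N⁻¹.
So P = 0.001819 / 1.18×10⁻⁸ = 154.1 kN.
σ_{magnesium alloy} = P/A₂ = 154100/2450 = 62.92 MPa, tensile.

σ ≈ 62.9 MPa (tensile)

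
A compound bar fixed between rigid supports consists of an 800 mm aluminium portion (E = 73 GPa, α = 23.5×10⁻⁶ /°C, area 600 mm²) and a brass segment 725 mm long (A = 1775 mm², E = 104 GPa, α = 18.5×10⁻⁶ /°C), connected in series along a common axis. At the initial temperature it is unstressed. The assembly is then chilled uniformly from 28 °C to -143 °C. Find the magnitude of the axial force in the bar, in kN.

P ≈ 248 kN (tensile)

With the walls removed the bar would change length by δ_free = Σ αᵢΔT Lᵢ = 23.5×10⁻⁶×171×800 + 18.5×10⁻⁶×171×725 = 5.508 mm.
Since the ends are fixed, an axial force P builds up, equal in every segment, with P · Σ Lᵢ/(AᵢEᵢ) = δ_free.
The series flexibility is Σ Lᵢ/(AᵢEᵢ) = 800/(600×73×10³) + 725/(1775×104×10³) = 2.219×10⁻⁵ mm/N.
Hence P = δ_free / Σ(L/AE) = 5.508/2.219×10⁻⁵ = 248.2 kN (tensile).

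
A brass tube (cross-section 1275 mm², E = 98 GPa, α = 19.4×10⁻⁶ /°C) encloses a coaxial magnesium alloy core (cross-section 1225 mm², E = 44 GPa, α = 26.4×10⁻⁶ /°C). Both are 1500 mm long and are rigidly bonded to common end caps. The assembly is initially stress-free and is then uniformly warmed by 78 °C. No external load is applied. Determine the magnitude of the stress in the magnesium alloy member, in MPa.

σ ≈ 16.8 MPa (compressive)

The magnesium alloy has the larger α, so on heating it would change length more than the brass if both were free. The rigid plates force a common final length, so the magnesium alloy is put into compression and the brass into tension, with equal and opposite forces P (no external load).
Compatibility of the two members (thermal + elastic change equal): (α₁ − α₂)ΔT = P·[1/(A₁E₁) + 1/(A₂E₂)].
|α₁ − α₂|·ΔT = 7×10⁻⁶ × 78 = 0.000546.
1/(A₁E₁) + 1/(A₂E₂) = 1/(1275×98×10³) + 1/(1225×44×10³) = 2.656×10⁻⁸ N⁻¹.
P = 0.000546 / 2.656×10⁻⁸ = 20560 N = 20.56 kN.
σ_{magnesium alloy} = P/A₂ = 20560/1225 = 16.78 MPa, compressive.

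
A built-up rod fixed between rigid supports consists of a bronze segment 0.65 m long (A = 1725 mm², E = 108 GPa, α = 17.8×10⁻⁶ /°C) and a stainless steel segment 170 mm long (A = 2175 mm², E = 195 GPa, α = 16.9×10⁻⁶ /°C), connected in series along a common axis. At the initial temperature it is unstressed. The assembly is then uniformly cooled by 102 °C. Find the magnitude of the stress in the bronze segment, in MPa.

With the walls removed the bar would change length by δ_free = Σ αᵢΔT Lᵢ = 17.8×10⁻⁶×102×650 + 16.9×10⁻⁶×102×170 = 1.473 mm.
Since the ends are fixed, an axial force P builds up, equal in every segment, with P · Σ Lᵢ/(AᵢEᵢ) = δ_free.
The series flexibility is Σ Lᵢ/(AᵢEᵢ) = 650/(1725×108×10³) + 170/(2175×195×10³) = 3.89×10⁻⁶ mm/N.
Hence P = δ_free / Σ(L/AE) = 1.473/3.89×10⁻⁶ = 378.7 kN (tensile).
σ_{bronze} = P / A = 378700 / 1725 = 219.6 MPa.

σ ≈ 220 MPa (tensile)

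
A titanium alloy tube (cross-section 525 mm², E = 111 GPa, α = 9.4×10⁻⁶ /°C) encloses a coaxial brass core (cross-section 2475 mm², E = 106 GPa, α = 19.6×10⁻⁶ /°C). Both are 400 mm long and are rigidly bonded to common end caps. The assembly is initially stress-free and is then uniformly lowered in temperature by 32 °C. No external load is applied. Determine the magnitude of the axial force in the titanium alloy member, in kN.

P ≈ 15.6 kN (compressive in the titanium alloy)

The brass has the larger α, so on cooling it would change length more than the titanium alloy if both were free. The rigid plates force a common final length, so the brass is put into tension and the titanium alloy into compression, with equal and opposite forces P (no external load).
Compatibility of the two members (thermal + elastic change equal): (α₁ − α₂)ΔT = P·[1/(A₁E₁) + 1/(A₂E₂)].
|α₁ − α₂|·ΔT = 10.2×10⁻⁶ × 32 = 0.0003264.
1/(A₁E₁) + 1/(A₂E₂) = 1/(525×111×10³) + 1/(2475×106×10³) = 2.097×10⁻⁸ N⁻¹.
P = 0.0003264 / 2.097×10⁻⁸ = 15560 N = 15.56 kN.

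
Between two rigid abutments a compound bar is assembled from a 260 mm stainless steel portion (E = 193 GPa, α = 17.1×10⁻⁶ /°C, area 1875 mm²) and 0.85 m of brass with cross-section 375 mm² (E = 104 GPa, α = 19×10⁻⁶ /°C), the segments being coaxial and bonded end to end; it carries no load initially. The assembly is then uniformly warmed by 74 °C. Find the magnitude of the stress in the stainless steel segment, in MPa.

Free thermal expansion of the whole bar: Σ αᵢΔT Lᵢ = 17.1×10⁻⁶×74×260 + 19×10⁻⁶×74×850 = 1.524 mm.
The walls prevent any net length change, so an axial force P (same in every segment) develops. Compatibility: P · Σ Lᵢ/(AᵢEᵢ) = δ_free.
The series flexibility is Σ Lᵢ/(AᵢEᵢ) = 260/(1875×193×10³) + 850/(375×104×10³) = 2.251×10⁻⁵ mm/N.
P = 1.524 / 2.251×10⁻⁵ = 67700 N = 67.7 kN, compressive.
σ_{stainless steel} = P / A = 67700 / 1875 = 36.11 MPa.

σ ≈ 36.1 MPa (compressive)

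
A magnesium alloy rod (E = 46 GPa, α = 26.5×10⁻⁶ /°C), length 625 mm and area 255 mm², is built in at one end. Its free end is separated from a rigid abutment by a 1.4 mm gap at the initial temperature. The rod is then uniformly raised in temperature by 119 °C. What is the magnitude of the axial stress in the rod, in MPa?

σ ≈ 42 MPa (compressive)

If the wall were absent the rod would grow by αΔT L = 26.5×10⁻⁶ × 119 × 625 = 1.971 mm.
After closing the 1.4 mm clearance, 1.971 − 1.4 = 0.5709 mm of expansion remains to be suppressed by the wall.
Compatibility: PL/(AE) = 0.5709 mm, so σ = P/A = E × (0.5709/625) = 42.02 MPa.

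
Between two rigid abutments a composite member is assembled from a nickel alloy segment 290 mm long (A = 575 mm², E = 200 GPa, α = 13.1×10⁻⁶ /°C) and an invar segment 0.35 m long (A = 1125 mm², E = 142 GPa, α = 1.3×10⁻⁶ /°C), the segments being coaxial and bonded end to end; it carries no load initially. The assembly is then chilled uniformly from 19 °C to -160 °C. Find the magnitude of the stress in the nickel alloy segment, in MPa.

With the walls removed the bar would change length by δ_free = Σ αᵢΔT Lᵢ = 13.1×10⁻⁶×179×290 + 1.3×10⁻⁶×179×350 = 0.7615 mm.
The rigid supports impose zero overall length change; the single axial force P common to all segments must satisfy P Σ Lᵢ/(AᵢEᵢ) = δ_free.
The series flexibility is Σ Lᵢ/(AᵢEᵢ) = 290/(575×200×10³) + 350/(1125×142×10³) = 4.713×10⁻⁶ mm/N.
So P = 0.7615 / 4.713×10⁻⁶ = 161.6 kN, tensile.
σ_{nickel alloy} = P / A = 161600 / 575 = 281 MPa.

σ ≈ 281 MPa (tensile)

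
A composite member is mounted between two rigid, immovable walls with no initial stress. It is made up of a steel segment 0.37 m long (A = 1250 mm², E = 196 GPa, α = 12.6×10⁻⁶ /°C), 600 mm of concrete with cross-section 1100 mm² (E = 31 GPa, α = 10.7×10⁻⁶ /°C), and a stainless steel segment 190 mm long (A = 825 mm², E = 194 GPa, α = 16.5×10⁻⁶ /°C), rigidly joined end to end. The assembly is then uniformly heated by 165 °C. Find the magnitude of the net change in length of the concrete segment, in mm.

|ΔL| ≈ 0.975 mm

Free thermal expansion of the whole bar: Σ αᵢΔT Lᵢ = 12.6×10⁻⁶×165×370 + 10.7×10⁻⁶×165×600 + 16.5×10⁻⁶×165×190 = 2.346 mm.
Since the ends are fixed, an axial force P builds up, equal in every segment, with P · Σ Lᵢ/(AᵢEᵢ) = δ_free.
Σ Lᵢ/(AᵢEᵢ) = 370/(1250×196×10³) + 600/(1100×31×10³) + 190/(825×194×10³) = 2.029×10⁻⁵ mm/N.
P = 2.346 / 2.029×10⁻⁵ = 115600 N = 115.6 kN, compressive.
For the concrete segment, free thermal change = 10.7×10⁻⁶×165×600 = 1.059 mm and elastic change from P = 115600×600/(1100×31×10³) = 2.034 mm; these oppose, so the net change is 0.975 mm (segment shortens).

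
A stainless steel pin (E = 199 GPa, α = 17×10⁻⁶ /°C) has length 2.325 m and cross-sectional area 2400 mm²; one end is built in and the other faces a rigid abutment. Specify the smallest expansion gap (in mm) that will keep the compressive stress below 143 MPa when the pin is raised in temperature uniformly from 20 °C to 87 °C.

Free expansion if unrestrained: δ_free = αΔT L = 17×10⁻⁶ × 67 × 2325 = 2.648 mm.
A stress of 143 MPa corresponds to the wall pushing the pin back by σL/E = 143×2325/(199×10³) = 1.671 mm.
So the gap has to take up the difference, g_min = δ_free − σL/E = 2.648 − 1.671 = 0.9774 mm.

g ≈ 0.977 mm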